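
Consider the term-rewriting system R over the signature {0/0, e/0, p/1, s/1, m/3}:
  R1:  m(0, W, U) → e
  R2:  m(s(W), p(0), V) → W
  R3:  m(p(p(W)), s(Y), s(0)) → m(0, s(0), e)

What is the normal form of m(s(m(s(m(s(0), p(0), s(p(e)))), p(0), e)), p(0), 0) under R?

1. m(s(m(s(m(s(0), p(0), s(p(e)))), p(0), e)), p(0), 0)  →  m(s(m(s(0), p(0), s(p(e)))), p(0), e)   [R2 at ε]
2. m(s(m(s(0), p(0), s(p(e)))), p(0), e)  →  m(s(0), p(0), s(p(e)))   [R2 at ε]
3. m(s(0), p(0), s(p(e)))  →  0   [R2 at ε]

0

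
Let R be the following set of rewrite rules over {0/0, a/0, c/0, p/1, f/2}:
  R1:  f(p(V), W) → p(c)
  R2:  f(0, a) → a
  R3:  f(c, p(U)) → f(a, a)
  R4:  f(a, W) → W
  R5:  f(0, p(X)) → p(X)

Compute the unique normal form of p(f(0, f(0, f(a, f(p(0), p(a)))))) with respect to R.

1. p(f(0, f(0, f(a, f(p(0), p(a))))))  →  p(f(0, f(0, f(p(0), p(a)))))   [R4 at 1.2.2]
2. p(f(0, f(0, f(p(0), p(a)))))  →  p(f(0, f(0, p(c))))   [R1 at 1.2.2]
3. p(f(0, f(0, p(c))))  →  p(f(0, p(c)))   [R5 at 1.2]
4. p(f(0, p(c)))  →  p(p(c))   [R5 at 1]

p(p(c))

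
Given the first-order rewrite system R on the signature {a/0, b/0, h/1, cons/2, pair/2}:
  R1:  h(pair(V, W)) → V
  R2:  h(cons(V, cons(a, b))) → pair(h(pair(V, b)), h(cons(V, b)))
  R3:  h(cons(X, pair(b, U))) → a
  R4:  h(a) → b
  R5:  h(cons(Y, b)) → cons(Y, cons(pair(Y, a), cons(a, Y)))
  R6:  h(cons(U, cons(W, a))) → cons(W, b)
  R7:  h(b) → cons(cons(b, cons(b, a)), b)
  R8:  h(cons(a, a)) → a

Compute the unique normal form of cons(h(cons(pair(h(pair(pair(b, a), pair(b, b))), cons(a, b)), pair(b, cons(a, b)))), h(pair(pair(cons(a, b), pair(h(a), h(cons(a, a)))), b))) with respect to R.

1. cons(h(cons(pair(h(pair(pair(b, a), pair(b, b))), cons(a, b)), pair(b, cons(a, b)))), h(pair(pair(cons(a, b), pair(h(a), h(cons(a, a)))), b)))  →  cons(a, h(pair(pair(cons(a, b), pair(h(a), h(cons(a, a)))), b)))   [R3 at 1]
2. cons(a, h(pair(pair(cons(a, b), pair(h(a), h(cons(a, a)))), b)))  →  cons(a, pair(cons(a, b), pair(h(a), h(cons(a, a)))))   [R1 at 2]
3. cons(a, pair(cons(a, b), pair(h(a), h(cons(a, a)))))  →  cons(a, pair(cons(a, b), pair(b, h(cons(a, a)))))   [R4 at 2.2.1]
4. cons(a, pair(cons(a, b), pair(b, h(cons(a, a)))))  →  cons(a, pair(cons(a, b), pair(b, a)))   [R8 at 2.2.2]

cons(a, pair(cons(a, b), pair(b, a)))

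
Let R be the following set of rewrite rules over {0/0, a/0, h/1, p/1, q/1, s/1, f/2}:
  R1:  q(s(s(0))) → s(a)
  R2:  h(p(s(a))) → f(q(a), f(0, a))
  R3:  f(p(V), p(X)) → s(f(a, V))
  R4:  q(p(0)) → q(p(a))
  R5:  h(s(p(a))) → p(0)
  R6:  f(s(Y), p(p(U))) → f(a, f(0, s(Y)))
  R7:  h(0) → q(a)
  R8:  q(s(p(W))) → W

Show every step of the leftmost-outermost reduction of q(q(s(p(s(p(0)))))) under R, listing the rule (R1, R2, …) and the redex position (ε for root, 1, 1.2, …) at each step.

1. q(q(s(p(s(p(0))))))  →  q(s(p(0)))   [R8 at 1]
2. q(s(p(0)))  →  0   [R8 at ε]

0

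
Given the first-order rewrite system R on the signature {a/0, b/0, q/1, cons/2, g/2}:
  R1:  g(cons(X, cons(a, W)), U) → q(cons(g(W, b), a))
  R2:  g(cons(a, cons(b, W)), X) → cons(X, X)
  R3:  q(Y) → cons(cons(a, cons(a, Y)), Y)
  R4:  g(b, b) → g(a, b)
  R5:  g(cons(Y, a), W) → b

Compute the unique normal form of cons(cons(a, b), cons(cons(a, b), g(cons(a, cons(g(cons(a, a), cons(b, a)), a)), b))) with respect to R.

cons(cons(a, b), cons(cons(a, b), cons(b, b)))

1. cons(cons(a, b), cons(cons(a, b), g(cons(a, cons(g(cons(a, a), cons(b, a)), a)), b)))  →  cons(cons(a, b), cons(cons(a, b), g(cons(a, cons(b, a)), b)))   [R5 at 2.2.1.2.1]
2. cons(cons(a, b), cons(cons(a, b), g(cons(a, cons(b, a)), b)))  →  cons(cons(a, b), cons(cons(a, b), cons(b, b)))   [R2 at 2.2]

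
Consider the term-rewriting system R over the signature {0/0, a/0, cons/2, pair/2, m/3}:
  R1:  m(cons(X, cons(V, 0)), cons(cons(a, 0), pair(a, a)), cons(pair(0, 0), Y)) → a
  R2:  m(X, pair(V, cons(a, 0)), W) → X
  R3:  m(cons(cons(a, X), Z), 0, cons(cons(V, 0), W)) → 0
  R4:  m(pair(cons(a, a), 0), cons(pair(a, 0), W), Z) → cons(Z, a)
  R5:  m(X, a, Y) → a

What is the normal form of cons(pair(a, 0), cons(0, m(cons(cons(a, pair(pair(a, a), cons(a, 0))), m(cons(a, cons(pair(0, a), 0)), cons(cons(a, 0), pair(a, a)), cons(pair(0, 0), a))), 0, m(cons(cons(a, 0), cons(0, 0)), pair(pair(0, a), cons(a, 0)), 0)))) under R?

1. cons(pair(a, 0), cons(0, m(cons(cons(a, pair(pair(a, a), cons(a, 0))), m(cons(a, cons(pair(0, a), 0)), cons(cons(a, 0), pair(a, a)), cons(pair(0, 0), a))), 0, m(cons(cons(a, 0), cons(0, 0)), pair(pair(0, a), cons(a, 0)), 0))))  →  cons(pair(a, 0), cons(0, m(cons(cons(a, pair(pair(a, a), cons(a, 0))), a), 0, m(cons(cons(a, 0), cons(0, 0)), pair(pair(0, a), cons(a, 0)), 0))))   [R1 at 2.2.1.2]
2. cons(pair(a, 0), cons(0, m(cons(cons(a, pair(pair(a, a), cons(a, 0))), a), 0, m(cons(cons(a, 0), cons(0, 0)), pair(pair(0, a), cons(a, 0)), 0))))  →  cons(pair(a, 0), cons(0, m(cons(cons(a, pair(pair(a, a), cons(a, 0))), a), 0, cons(cons(a, 0), cons(0, 0)))))   [R2 at 2.2.3]
3. cons(pair(a, 0), cons(0, m(cons(cons(a, pair(pair(a, a), cons(a, 0))), a), 0, cons(cons(a, 0), cons(0, 0)))))  →  cons(pair(a, 0), cons(0, 0))   [R3 at 2.2]

cons(pair(a, 0), cons(0, 0))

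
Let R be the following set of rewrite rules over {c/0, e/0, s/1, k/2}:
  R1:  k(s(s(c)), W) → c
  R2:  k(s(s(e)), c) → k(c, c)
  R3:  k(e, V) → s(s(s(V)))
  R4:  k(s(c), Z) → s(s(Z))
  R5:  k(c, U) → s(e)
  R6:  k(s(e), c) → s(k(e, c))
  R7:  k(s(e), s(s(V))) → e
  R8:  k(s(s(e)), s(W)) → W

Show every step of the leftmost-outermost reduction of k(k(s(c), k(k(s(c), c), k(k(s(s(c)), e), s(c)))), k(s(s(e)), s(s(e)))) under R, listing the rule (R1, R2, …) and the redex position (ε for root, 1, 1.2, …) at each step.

1. k(k(s(c), k(k(s(c), c), k(k(s(s(c)), e), s(c)))), k(s(s(e)), s(s(e))))  →  k(s(s(k(k(s(c), c), k(k(s(s(c)), e), s(c))))), k(s(s(e)), s(s(e))))   [R4 at 1]
2. k(s(s(k(k(s(c), c), k(k(s(s(c)), e), s(c))))), k(s(s(e)), s(s(e))))  →  k(s(s(k(s(s(c)), k(k(s(s(c)), e), s(c))))), k(s(s(e)), s(s(e))))   [R4 at 1.1.1.1]
3. k(s(s(k(s(s(c)), k(k(s(s(c)), e), s(c))))), k(s(s(e)), s(s(e))))  →  k(s(s(c)), k(s(s(e)), s(s(e))))   [R1 at 1.1.1]
4. k(s(s(c)), k(s(s(e)), s(s(e))))  →  c   [R1 at ε]

c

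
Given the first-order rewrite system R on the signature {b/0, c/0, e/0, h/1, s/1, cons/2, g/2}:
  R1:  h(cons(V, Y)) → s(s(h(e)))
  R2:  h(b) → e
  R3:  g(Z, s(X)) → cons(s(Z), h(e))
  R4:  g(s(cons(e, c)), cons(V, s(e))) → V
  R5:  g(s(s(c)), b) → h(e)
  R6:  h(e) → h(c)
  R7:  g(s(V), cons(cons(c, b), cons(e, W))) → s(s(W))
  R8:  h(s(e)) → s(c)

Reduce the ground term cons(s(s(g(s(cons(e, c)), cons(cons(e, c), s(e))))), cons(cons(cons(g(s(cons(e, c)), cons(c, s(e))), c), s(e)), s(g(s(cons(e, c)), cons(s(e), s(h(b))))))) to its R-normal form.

1. cons(s(s(g(s(cons(e, c)), cons(cons(e, c), s(e))))), cons(cons(cons(g(s(cons(e, c)), cons(c, s(e))), c), s(e)), s(g(s(cons(e, c)), cons(s(e), s(h(b)))))))  →  cons(s(s(cons(e, c))), cons(cons(cons(g(s(cons(e, c)), cons(c, s(e))), c), s(e)), s(g(s(cons(e, c)), cons(s(e), s(h(b)))))))   [R4 at 1.1.1]
2. cons(s(s(cons(e, c))), cons(cons(cons(g(s(cons(e, c)), cons(c, s(e))), c), s(e)), s(g(s(cons(e, c)), cons(s(e), s(h(b)))))))  →  cons(s(s(cons(e, c))), cons(cons(cons(c, c), s(e)), s(g(s(cons(e, c)), cons(s(e), s(h(b)))))))   [R4 at 2.1.1.1]
3. cons(s(s(cons(e, c))), cons(cons(cons(c, c), s(e)), s(g(s(cons(e, c)), cons(s(e), s(h(b)))))))  →  cons(s(s(cons(e, c))), cons(cons(cons(c, c), s(e)), s(g(s(cons(e, c)), cons(s(e), s(e))))))   [R2 at 2.2.1.2.2.1]
4. cons(s(s(cons(e, c))), cons(cons(cons(c, c), s(e)), s(g(s(cons(e, c)), cons(s(e), s(e))))))  →  cons(s(s(cons(e, c))), cons(cons(cons(c, c), s(e)), s(s(e))))   [R4 at 2.2.1]

cons(s(s(cons(e, c))), cons(cons(cons(c, c), s(e)), s(s(e))))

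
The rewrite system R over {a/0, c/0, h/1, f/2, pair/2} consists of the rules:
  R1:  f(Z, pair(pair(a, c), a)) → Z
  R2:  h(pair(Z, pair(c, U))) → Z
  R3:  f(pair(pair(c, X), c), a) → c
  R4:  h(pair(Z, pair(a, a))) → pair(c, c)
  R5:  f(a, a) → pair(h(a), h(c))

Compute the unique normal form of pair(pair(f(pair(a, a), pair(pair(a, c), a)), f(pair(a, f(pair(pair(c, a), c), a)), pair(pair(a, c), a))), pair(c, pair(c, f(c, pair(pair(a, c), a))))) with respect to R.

pair(pair(pair(a, a), pair(a, c)), pair(c, pair(c, c)))

1. pair(pair(f(pair(a, a), pair(pair(a, c), a)), f(pair(a, f(pair(pair(c, a), c), a)), pair(pair(a, c), a))), pair(c, pair(c, f(c, pair(pair(a, c), a)))))  →  pair(pair(pair(a, a), f(pair(a, f(pair(pair(c, a), c), a)), pair(pair(a, c), a))), pair(c, pair(c, f(c, pair(pair(a, c), a)))))   [R1 at 1.1]
2. pair(pair(pair(a, a), f(pair(a, f(pair(pair(c, a), c), a)), pair(pair(a, c), a))), pair(c, pair(c, f(c, pair(pair(a, c), a)))))  →  pair(pair(pair(a, a), pair(a, f(pair(pair(c, a), c), a))), pair(c, pair(c, f(c, pair(pair(a, c), a)))))   [R1 at 1.2]
3. pair(pair(pair(a, a), pair(a, f(pair(pair(c, a), c), a))), pair(c, pair(c, f(c, pair(pair(a, c), a)))))  →  pair(pair(pair(a, a), pair(a, c)), pair(c, pair(c, f(c, pair(pair(a, c), a)))))   [R3 at 1.2.2]
4. pair(pair(pair(a, a), pair(a, c)), pair(c, pair(c, f(c, pair(pair(a, c), a)))))  →  pair(pair(pair(a, a), pair(a, c)), pair(c, pair(c, c)))   [R1 at 2.2.2]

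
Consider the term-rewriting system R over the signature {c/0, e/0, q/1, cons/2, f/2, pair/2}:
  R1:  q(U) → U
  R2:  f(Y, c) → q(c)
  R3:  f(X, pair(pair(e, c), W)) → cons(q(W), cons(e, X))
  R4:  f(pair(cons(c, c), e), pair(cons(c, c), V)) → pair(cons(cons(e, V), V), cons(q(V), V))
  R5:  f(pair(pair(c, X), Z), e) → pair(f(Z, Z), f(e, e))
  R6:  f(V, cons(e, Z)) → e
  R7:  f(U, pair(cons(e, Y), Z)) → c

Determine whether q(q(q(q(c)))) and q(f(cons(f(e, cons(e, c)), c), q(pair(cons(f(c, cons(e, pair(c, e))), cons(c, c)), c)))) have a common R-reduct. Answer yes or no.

yes — NF(t₁) = c, NF(t₂) = c

Reduce t₁ = q(q(q(q(c)))):
1. q(q(q(q(c))))  →  q(q(q(c)))   [R1 at ε]
2. q(q(q(c)))  →  q(q(c))   [R1 at ε]
3. q(q(c))  →  q(c)   [R1 at ε]
4. q(c)  →  c   [R1 at ε]

Reduce t₂ = q(f(cons(f(e, cons(e, c)), c), q(pair(cons(f(c, cons(e, pair(c, e))), cons(c, c)), c)))):
1. q(f(cons(f(e, cons(e, c)), c), q(pair(cons(f(c, cons(e, pair(c, e))), cons(c, c)), c))))  →  f(cons(f(e, cons(e, c)), c), q(pair(cons(f(c, cons(e, pair(c, e))), cons(c, c)), c)))   [R1 at ε]
2. f(cons(f(e, cons(e, c)), c), q(pair(cons(f(c, cons(e, pair(c, e))), cons(c, c)), c)))  →  f(cons(e, c), q(pair(cons(f(c, cons(e, pair(c, e))), cons(c, c)), c)))   [R6 at 1.1]
3. f(cons(e, c), q(pair(cons(f(c, cons(e, pair(c, e))), cons(c, c)), c)))  →  f(cons(e, c), pair(cons(f(c, cons(e, pair(c, e))), cons(c, c)), c))   [R1 at 2]
4. f(cons(e, c), pair(cons(f(c, cons(e, pair(c, e))), cons(c, c)), c))  →  f(cons(e, c), pair(cons(e, cons(c, c)), c))   [R6 at 2.1.1]
5. f(cons(e, c), pair(cons(e, cons(c, c)), c))  →  c   [R7 at ε]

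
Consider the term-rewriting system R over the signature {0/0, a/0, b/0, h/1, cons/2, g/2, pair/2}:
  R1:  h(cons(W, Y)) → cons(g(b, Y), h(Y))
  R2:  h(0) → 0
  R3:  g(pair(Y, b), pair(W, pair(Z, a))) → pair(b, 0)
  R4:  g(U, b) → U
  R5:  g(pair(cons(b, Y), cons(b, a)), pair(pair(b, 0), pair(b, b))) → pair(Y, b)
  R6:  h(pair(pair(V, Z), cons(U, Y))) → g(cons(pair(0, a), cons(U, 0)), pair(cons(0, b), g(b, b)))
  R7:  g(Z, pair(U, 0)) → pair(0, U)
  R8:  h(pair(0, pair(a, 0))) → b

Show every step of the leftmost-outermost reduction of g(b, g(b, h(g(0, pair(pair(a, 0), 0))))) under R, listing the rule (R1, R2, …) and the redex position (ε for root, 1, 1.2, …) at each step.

b

1. g(b, g(b, h(g(0, pair(pair(a, 0), 0)))))  →  g(b, g(b, h(pair(0, pair(a, 0)))))   [R7 at 2.2.1]
2. g(b, g(b, h(pair(0, pair(a, 0)))))  →  g(b, g(b, b))   [R8 at 2.2]
3. g(b, g(b, b))  →  g(b, b)   [R4 at 2]
4. g(b, b)  →  b   [R4 at ε]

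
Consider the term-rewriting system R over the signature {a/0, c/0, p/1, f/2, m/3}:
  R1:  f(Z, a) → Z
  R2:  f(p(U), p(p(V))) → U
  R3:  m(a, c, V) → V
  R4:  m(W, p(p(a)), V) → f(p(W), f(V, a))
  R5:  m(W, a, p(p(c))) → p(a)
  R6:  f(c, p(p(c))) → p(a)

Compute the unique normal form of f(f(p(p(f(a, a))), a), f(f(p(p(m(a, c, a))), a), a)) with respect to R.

p(a)

1. f(f(p(p(f(a, a))), a), f(f(p(p(m(a, c, a))), a), a))  →  f(p(p(f(a, a))), f(f(p(p(m(a, c, a))), a), a))   [R1 at 1]
2. f(p(p(f(a, a))), f(f(p(p(m(a, c, a))), a), a))  →  f(p(p(a)), f(f(p(p(m(a, c, a))), a), a))   [R1 at 1.1.1]
3. f(p(p(a)), f(f(p(p(m(a, c, a))), a), a))  →  f(p(p(a)), f(p(p(m(a, c, a))), a))   [R1 at 2]
4. f(p(p(a)), f(p(p(m(a, c, a))), a))  →  f(p(p(a)), p(p(m(a, c, a))))   [R1 at 2]
5. f(p(p(a)), p(p(m(a, c, a))))  →  p(a)   [R2 at ε]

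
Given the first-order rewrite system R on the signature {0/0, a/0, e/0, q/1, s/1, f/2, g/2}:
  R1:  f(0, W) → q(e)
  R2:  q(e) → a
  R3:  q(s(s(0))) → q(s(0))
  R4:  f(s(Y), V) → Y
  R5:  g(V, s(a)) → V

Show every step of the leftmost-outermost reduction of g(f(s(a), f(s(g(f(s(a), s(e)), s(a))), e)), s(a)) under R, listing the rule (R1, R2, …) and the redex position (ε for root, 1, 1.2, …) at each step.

1. g(f(s(a), f(s(g(f(s(a), s(e)), s(a))), e)), s(a))  →  f(s(a), f(s(g(f(s(a), s(e)), s(a))), e))   [R5 at ε]
2. f(s(a), f(s(g(f(s(a), s(e)), s(a))), e))  →  a   [R4 at ε]

a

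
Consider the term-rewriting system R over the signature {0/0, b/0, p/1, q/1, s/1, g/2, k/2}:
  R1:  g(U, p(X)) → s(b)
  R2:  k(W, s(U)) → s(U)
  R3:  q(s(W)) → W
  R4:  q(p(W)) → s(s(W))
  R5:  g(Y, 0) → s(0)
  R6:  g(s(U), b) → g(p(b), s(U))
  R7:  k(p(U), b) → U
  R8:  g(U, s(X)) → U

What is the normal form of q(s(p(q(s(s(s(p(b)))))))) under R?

p(s(s(p(b))))

1. q(s(p(q(s(s(s(p(b))))))))  →  p(q(s(s(s(p(b))))))   [R3 at ε]
2. p(q(s(s(s(p(b))))))  →  p(s(s(p(b))))   [R3 at 1]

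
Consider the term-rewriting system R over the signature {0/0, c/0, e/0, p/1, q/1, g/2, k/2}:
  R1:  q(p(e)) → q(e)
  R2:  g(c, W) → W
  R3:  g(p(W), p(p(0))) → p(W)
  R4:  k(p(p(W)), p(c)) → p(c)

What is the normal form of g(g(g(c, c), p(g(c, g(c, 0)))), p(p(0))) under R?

p(0)

1. g(g(g(c, c), p(g(c, g(c, 0)))), p(p(0)))  →  g(g(c, p(g(c, g(c, 0)))), p(p(0)))   [R2 at 1.1]
2. g(g(c, p(g(c, g(c, 0)))), p(p(0)))  →  g(p(g(c, g(c, 0))), p(p(0)))   [R2 at 1]
3. g(p(g(c, g(c, 0))), p(p(0)))  →  p(g(c, g(c, 0)))   [R3 at ε]
4. p(g(c, g(c, 0)))  →  p(g(c, 0))   [R2 at 1]
5. p(g(c, 0))  →  p(0)   [R2 at 1]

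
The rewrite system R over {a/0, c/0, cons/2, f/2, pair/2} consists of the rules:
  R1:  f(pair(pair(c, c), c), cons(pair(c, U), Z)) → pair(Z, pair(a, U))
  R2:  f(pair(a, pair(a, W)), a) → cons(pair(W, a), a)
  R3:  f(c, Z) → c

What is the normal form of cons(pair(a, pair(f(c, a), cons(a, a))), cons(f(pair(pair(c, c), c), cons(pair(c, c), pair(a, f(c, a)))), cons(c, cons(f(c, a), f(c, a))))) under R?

1. cons(pair(a, pair(f(c, a), cons(a, a))), cons(f(pair(pair(c, c), c), cons(pair(c, c), pair(a, f(c, a)))), cons(c, cons(f(c, a), f(c, a)))))  →  cons(pair(a, pair(c, cons(a, a))), cons(f(pair(pair(c, c), c), cons(pair(c, c), pair(a, f(c, a)))), cons(c, cons(f(c, a), f(c, a)))))   [R3 at 1.2.1]
2. cons(pair(a, pair(c, cons(a, a))), cons(f(pair(pair(c, c), c), cons(pair(c, c), pair(a, f(c, a)))), cons(c, cons(f(c, a), f(c, a)))))  →  cons(pair(a, pair(c, cons(a, a))), cons(pair(pair(a, f(c, a)), pair(a, c)), cons(c, cons(f(c, a), f(c, a)))))   [R1 at 2.1]
3. cons(pair(a, pair(c, cons(a, a))), cons(pair(pair(a, f(c, a)), pair(a, c)), cons(c, cons(f(c, a), f(c, a)))))  →  cons(pair(a, pair(c, cons(a, a))), cons(pair(pair(a, c), pair(a, c)), cons(c, cons(f(c, a), f(c, a)))))   [R3 at 2.1.1.2]
4. cons(pair(a, pair(c, cons(a, a))), cons(pair(pair(a, c), pair(a, c)), cons(c, cons(f(c, a), f(c, a)))))  →  cons(pair(a, pair(c, cons(a, a))), cons(pair(pair(a, c), pair(a, c)), cons(c, cons(c, f(c, a)))))   [R3 at 2.2.2.1]
5. cons(pair(a, pair(c, cons(a, a))), cons(pair(pair(a, c), pair(a, c)), cons(c, cons(c, f(c, a)))))  →  cons(pair(a, pair(c, cons(a, a))), cons(pair(pair(a, c), pair(a, c)), cons(c, cons(c, c))))   [R3 at 2.2.2.2]

cons(pair(a, pair(c, cons(a, a))), cons(pair(pair(a, c), pair(a, c)), cons(c, cons(c, c))))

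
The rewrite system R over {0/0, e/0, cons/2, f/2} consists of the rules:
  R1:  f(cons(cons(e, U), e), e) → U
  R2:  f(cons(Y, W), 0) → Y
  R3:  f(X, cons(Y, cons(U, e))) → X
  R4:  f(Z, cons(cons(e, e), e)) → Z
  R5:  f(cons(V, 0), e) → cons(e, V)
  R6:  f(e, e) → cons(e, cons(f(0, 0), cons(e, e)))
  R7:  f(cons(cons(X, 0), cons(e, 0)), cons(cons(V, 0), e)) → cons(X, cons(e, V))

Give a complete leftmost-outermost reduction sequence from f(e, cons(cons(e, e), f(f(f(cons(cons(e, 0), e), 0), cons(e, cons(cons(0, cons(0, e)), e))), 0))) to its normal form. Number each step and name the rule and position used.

1. f(e, cons(cons(e, e), f(f(f(cons(cons(e, 0), e), 0), cons(e, cons(cons(0, cons(0, e)), e))), 0)))  →  f(e, cons(cons(e, e), f(f(cons(cons(e, 0), e), 0), 0)))   [R3 at 2.2.1]
2. f(e, cons(cons(e, e), f(f(cons(cons(e, 0), e), 0), 0)))  →  f(e, cons(cons(e, e), f(cons(e, 0), 0)))   [R2 at 2.2.1]
3. f(e, cons(cons(e, e), f(cons(e, 0), 0)))  →  f(e, cons(cons(e, e), e))   [R2 at 2.2]
4. f(e, cons(cons(e, e), e))  →  e   [R4 at ε]

e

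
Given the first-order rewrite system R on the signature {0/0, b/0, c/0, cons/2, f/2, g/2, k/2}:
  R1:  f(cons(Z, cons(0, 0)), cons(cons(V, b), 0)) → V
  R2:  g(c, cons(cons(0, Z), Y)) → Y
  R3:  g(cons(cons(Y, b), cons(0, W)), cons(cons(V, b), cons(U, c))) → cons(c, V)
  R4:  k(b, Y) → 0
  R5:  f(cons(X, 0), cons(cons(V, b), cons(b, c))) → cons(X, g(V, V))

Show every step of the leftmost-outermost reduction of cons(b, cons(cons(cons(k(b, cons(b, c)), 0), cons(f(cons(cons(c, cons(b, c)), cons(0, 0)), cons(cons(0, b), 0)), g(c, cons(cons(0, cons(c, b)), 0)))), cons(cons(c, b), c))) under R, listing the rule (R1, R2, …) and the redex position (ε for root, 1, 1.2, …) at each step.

cons(b, cons(cons(cons(0, 0), cons(0, 0)), cons(cons(c, b), c)))

1. cons(b, cons(cons(cons(k(b, cons(b, c)), 0), cons(f(cons(cons(c, cons(b, c)), cons(0, 0)), cons(cons(0, b), 0)), g(c, cons(cons(0, cons(c, b)), 0)))), cons(cons(c, b), c)))  →  cons(b, cons(cons(cons(0, 0), cons(f(cons(cons(c, cons(b, c)), cons(0, 0)), cons(cons(0, b), 0)), g(c, cons(cons(0, cons(c, b)), 0)))), cons(cons(c, b), c)))   [R4 at 2.1.1.1]
2. cons(b, cons(cons(cons(0, 0), cons(f(cons(cons(c, cons(b, c)), cons(0, 0)), cons(cons(0, b), 0)), g(c, cons(cons(0, cons(c, b)), 0)))), cons(cons(c, b), c)))  →  cons(b, cons(cons(cons(0, 0), cons(0, g(c, cons(cons(0, cons(c, b)), 0)))), cons(cons(c, b), c)))   [R1 at 2.1.2.1]
3. cons(b, cons(cons(cons(0, 0), cons(0, g(c, cons(cons(0, cons(c, b)), 0)))), cons(cons(c, b), c)))  →  cons(b, cons(cons(cons(0, 0), cons(0, 0)), cons(cons(c, b), c)))   [R2 at 2.1.2.2]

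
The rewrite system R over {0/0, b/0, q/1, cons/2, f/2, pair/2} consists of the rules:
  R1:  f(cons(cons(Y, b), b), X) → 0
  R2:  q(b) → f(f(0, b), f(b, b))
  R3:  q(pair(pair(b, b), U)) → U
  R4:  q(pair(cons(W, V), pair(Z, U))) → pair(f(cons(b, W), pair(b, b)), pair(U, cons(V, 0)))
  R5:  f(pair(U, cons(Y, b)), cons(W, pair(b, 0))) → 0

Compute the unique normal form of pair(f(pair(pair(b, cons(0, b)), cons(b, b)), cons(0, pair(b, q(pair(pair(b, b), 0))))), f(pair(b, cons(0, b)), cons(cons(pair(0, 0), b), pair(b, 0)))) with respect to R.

pair(0, 0)

1. pair(f(pair(pair(b, cons(0, b)), cons(b, b)), cons(0, pair(b, q(pair(pair(b, b), 0))))), f(pair(b, cons(0, b)), cons(cons(pair(0, 0), b), pair(b, 0))))  →  pair(f(pair(pair(b, cons(0, b)), cons(b, b)), cons(0, pair(b, 0))), f(pair(b, cons(0, b)), cons(cons(pair(0, 0), b), pair(b, 0))))   [R3 at 1.2.2.2]
2. pair(f(pair(pair(b, cons(0, b)), cons(b, b)), cons(0, pair(b, 0))), f(pair(b, cons(0, b)), cons(cons(pair(0, 0), b), pair(b, 0))))  →  pair(0, f(pair(b, cons(0, b)), cons(cons(pair(0, 0), b), pair(b, 0))))   [R5 at 1]
3. pair(0, f(pair(b, cons(0, b)), cons(cons(pair(0, 0), b), pair(b, 0))))  →  pair(0, 0)   [R5 at 2]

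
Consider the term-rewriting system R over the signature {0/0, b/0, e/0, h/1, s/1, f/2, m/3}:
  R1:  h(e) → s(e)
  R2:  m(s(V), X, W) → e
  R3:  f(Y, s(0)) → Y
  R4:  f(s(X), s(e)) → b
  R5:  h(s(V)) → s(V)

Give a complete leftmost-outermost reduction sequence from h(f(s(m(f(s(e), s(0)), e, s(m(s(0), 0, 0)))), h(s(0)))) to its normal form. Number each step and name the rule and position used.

s(e)

1. h(f(s(m(f(s(e), s(0)), e, s(m(s(0), 0, 0)))), h(s(0))))  →  h(f(s(m(s(e), e, s(m(s(0), 0, 0)))), h(s(0))))   [R3 at 1.1.1.1]
2. h(f(s(m(s(e), e, s(m(s(0), 0, 0)))), h(s(0))))  →  h(f(s(e), h(s(0))))   [R2 at 1.1.1]
3. h(f(s(e), h(s(0))))  →  h(f(s(e), s(0)))   [R5 at 1.2]
4. h(f(s(e), s(0)))  →  h(s(e))   [R3 at 1]
5. h(s(e))  →  s(e)   [R5 at ε]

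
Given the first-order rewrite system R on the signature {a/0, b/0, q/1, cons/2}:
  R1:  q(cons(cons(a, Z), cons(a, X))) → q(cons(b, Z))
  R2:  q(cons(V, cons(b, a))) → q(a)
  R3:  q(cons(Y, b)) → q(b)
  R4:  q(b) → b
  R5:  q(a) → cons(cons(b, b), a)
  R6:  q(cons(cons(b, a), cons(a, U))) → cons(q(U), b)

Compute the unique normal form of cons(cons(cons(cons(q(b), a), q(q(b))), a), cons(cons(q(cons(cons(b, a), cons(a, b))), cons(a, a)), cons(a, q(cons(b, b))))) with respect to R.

cons(cons(cons(cons(b, a), b), a), cons(cons(cons(b, b), cons(a, a)), cons(a, b)))

1. cons(cons(cons(cons(q(b), a), q(q(b))), a), cons(cons(q(cons(cons(b, a), cons(a, b))), cons(a, a)), cons(a, q(cons(b, b)))))  →  cons(cons(cons(cons(b, a), q(q(b))), a), cons(cons(q(cons(cons(b, a), cons(a, b))), cons(a, a)), cons(a, q(cons(b, b)))))   [R4 at 1.1.1.1]
2. cons(cons(cons(cons(b, a), q(q(b))), a), cons(cons(q(cons(cons(b, a), cons(a, b))), cons(a, a)), cons(a, q(cons(b, b)))))  →  cons(cons(cons(cons(b, a), q(b)), a), cons(cons(q(cons(cons(b, a), cons(a, b))), cons(a, a)), cons(a, q(cons(b, b)))))   [R4 at 1.1.2.1]
3. cons(cons(cons(cons(b, a), q(b)), a), cons(cons(q(cons(cons(b, a), cons(a, b))), cons(a, a)), cons(a, q(cons(b, b)))))  →  cons(cons(cons(cons(b, a), b), a), cons(cons(q(cons(cons(b, a), cons(a, b))), cons(a, a)), cons(a, q(cons(b, b)))))   [R4 at 1.1.2]
4. cons(cons(cons(cons(b, a), b), a), cons(cons(q(cons(cons(b, a), cons(a, b))), cons(a, a)), cons(a, q(cons(b, b)))))  →  cons(cons(cons(cons(b, a), b), a), cons(cons(cons(q(b), b), cons(a, a)), cons(a, q(cons(b, b)))))   [R6 at 2.1.1]
5. cons(cons(cons(cons(b, a), b), a), cons(cons(cons(q(b), b), cons(a, a)), cons(a, q(cons(b, b)))))  →  cons(cons(cons(cons(b, a), b), a), cons(cons(cons(b, b), cons(a, a)), cons(a, q(cons(b, b)))))   [R4 at 2.1.1.1]
6. cons(cons(cons(cons(b, a), b), a), cons(cons(cons(b, b), cons(a, a)), cons(a, q(cons(b, b)))))  →  cons(cons(cons(cons(b, a), b), a), cons(cons(cons(b, b), cons(a, a)), cons(a, q(b))))   [R3 at 2.2.2]
7. cons(cons(cons(cons(b, a), b), a), cons(cons(cons(b, b), cons(a, a)), cons(a, q(b))))  →  cons(cons(cons(cons(b, a), b), a), cons(cons(cons(b, b), cons(a, a)), cons(a, b)))   [R4 at 2.2.2]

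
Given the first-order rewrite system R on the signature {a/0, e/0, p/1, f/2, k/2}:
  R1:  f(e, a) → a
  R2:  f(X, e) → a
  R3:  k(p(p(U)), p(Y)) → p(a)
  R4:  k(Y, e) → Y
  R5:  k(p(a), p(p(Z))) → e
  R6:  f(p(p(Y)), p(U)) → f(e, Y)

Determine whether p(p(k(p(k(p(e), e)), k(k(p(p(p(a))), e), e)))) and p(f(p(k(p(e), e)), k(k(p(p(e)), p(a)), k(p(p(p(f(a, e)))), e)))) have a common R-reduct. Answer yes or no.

no — NF(t₁) = p(p(p(a))), NF(t₂) = p(a)

Reduce t₁ = p(p(k(p(k(p(e), e)), k(k(p(p(p(a))), e), e)))):
1. p(p(k(p(k(p(e), e)), k(k(p(p(p(a))), e), e))))  →  p(p(k(p(p(e)), k(k(p(p(p(a))), e), e))))   [R4 at 1.1.1.1]
2. p(p(k(p(p(e)), k(k(p(p(p(a))), e), e))))  →  p(p(k(p(p(e)), k(p(p(p(a))), e))))   [R4 at 1.1.2]
3. p(p(k(p(p(e)), k(p(p(p(a))), e))))  →  p(p(k(p(p(e)), p(p(p(a))))))   [R4 at 1.1.2]
4. p(p(k(p(p(e)), p(p(p(a))))))  →  p(p(p(a)))   [R3 at 1.1]

Reduce t₂ = p(f(p(k(p(e), e)), k(k(p(p(e)), p(a)), k(p(p(p(f(a, e)))), e)))):
1. p(f(p(k(p(e), e)), k(k(p(p(e)), p(a)), k(p(p(p(f(a, e)))), e))))  →  p(f(p(p(e)), k(k(p(p(e)), p(a)), k(p(p(p(f(a, e)))), e))))   [R4 at 1.1.1]
2. p(f(p(p(e)), k(k(p(p(e)), p(a)), k(p(p(p(f(a, e)))), e))))  →  p(f(p(p(e)), k(p(a), k(p(p(p(f(a, e)))), e))))   [R3 at 1.2.1]
3. p(f(p(p(e)), k(p(a), k(p(p(p(f(a, e)))), e))))  →  p(f(p(p(e)), k(p(a), p(p(p(f(a, e)))))))   [R4 at 1.2.2]
4. p(f(p(p(e)), k(p(a), p(p(p(f(a, e)))))))  →  p(f(p(p(e)), e))   [R5 at 1.2]
5. p(f(p(p(e)), e))  →  p(a)   [R2 at 1]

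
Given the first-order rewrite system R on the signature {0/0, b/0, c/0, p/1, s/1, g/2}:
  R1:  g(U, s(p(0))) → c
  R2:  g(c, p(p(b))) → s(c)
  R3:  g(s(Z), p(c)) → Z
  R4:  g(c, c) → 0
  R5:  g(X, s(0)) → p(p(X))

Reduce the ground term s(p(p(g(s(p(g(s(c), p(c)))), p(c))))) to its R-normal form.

s(p(p(p(c))))

1. s(p(p(g(s(p(g(s(c), p(c)))), p(c)))))  →  s(p(p(p(g(s(c), p(c))))))   [R3 at 1.1.1]
2. s(p(p(p(g(s(c), p(c))))))  →  s(p(p(p(c))))   [R3 at 1.1.1.1]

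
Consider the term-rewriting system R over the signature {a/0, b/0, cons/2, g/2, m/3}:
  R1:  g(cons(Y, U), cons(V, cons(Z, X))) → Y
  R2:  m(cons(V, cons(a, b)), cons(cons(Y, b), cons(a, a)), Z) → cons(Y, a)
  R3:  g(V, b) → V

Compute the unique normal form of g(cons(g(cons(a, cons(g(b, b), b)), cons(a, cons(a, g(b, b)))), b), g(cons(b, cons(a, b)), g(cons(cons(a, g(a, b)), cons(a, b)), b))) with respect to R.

cons(a, b)

1. g(cons(g(cons(a, cons(g(b, b), b)), cons(a, cons(a, g(b, b)))), b), g(cons(b, cons(a, b)), g(cons(cons(a, g(a, b)), cons(a, b)), b)))  →  g(cons(a, b), g(cons(b, cons(a, b)), g(cons(cons(a, g(a, b)), cons(a, b)), b)))   [R1 at 1.1]
2. g(cons(a, b), g(cons(b, cons(a, b)), g(cons(cons(a, g(a, b)), cons(a, b)), b)))  →  g(cons(a, b), g(cons(b, cons(a, b)), cons(cons(a, g(a, b)), cons(a, b))))   [R3 at 2.2]
3. g(cons(a, b), g(cons(b, cons(a, b)), cons(cons(a, g(a, b)), cons(a, b))))  →  g(cons(a, b), b)   [R1 at 2]
4. g(cons(a, b), b)  →  cons(a, b)   [R3 at ε]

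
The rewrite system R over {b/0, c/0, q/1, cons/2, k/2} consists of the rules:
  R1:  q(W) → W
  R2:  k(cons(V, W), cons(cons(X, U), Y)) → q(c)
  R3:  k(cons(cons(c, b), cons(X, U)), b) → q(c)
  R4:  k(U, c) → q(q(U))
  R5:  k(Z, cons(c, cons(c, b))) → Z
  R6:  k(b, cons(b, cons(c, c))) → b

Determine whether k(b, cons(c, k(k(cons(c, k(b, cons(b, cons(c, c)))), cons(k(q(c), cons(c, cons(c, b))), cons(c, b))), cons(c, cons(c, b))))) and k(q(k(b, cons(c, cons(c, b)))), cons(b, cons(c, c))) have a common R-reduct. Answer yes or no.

yes — NF(t₁) = b, NF(t₂) = b

Reduce t₁ = k(b, cons(c, k(k(cons(c, k(b, cons(b, cons(c, c)))), cons(k(q(c), cons(c, cons(c, b))), cons(c, b))), cons(c, cons(c, b))))):
1. k(b, cons(c, k(k(cons(c, k(b, cons(b, cons(c, c)))), cons(k(q(c), cons(c, cons(c, b))), cons(c, b))), cons(c, cons(c, b)))))  →  k(b, cons(c, k(cons(c, k(b, cons(b, cons(c, c)))), cons(k(q(c), cons(c, cons(c, b))), cons(c, b)))))   [R5 at 2.2]
2. k(b, cons(c, k(cons(c, k(b, cons(b, cons(c, c)))), cons(k(q(c), cons(c, cons(c, b))), cons(c, b)))))  →  k(b, cons(c, k(cons(c, b), cons(k(q(c), cons(c, cons(c, b))), cons(c, b)))))   [R6 at 2.2.1.2]
3. k(b, cons(c, k(cons(c, b), cons(k(q(c), cons(c, cons(c, b))), cons(c, b)))))  →  k(b, cons(c, k(cons(c, b), cons(q(c), cons(c, b)))))   [R5 at 2.2.2.1]
4. k(b, cons(c, k(cons(c, b), cons(q(c), cons(c, b)))))  →  k(b, cons(c, k(cons(c, b), cons(c, cons(c, b)))))   [R1 at 2.2.2.1]
5. k(b, cons(c, k(cons(c, b), cons(c, cons(c, b)))))  →  k(b, cons(c, cons(c, b)))   [R5 at 2.2]
6. k(b, cons(c, cons(c, b)))  →  b   [R5 at ε]

Reduce t₂ = k(q(k(b, cons(c, cons(c, b)))), cons(b, cons(c, c))):
1. k(q(k(b, cons(c, cons(c, b)))), cons(b, cons(c, c)))  →  k(k(b, cons(c, cons(c, b))), cons(b, cons(c, c)))   [R1 at 1]
2. k(k(b, cons(c, cons(c, b))), cons(b, cons(c, c)))  →  k(b, cons(b, cons(c, c)))   [R5 at 1]
3. k(b, cons(b, cons(c, c)))  →  b   [R6 at ε]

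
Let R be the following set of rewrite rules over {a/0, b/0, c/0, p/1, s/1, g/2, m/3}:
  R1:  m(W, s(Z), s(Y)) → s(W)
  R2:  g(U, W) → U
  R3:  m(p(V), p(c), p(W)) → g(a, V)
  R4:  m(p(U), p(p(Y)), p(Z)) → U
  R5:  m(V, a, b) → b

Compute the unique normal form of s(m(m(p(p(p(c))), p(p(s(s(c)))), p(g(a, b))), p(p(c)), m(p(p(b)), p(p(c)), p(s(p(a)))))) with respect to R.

1. s(m(m(p(p(p(c))), p(p(s(s(c)))), p(g(a, b))), p(p(c)), m(p(p(b)), p(p(c)), p(s(p(a))))))  →  s(m(p(p(c)), p(p(c)), m(p(p(b)), p(p(c)), p(s(p(a))))))   [R4 at 1.1]
2. s(m(p(p(c)), p(p(c)), m(p(p(b)), p(p(c)), p(s(p(a))))))  →  s(m(p(p(c)), p(p(c)), p(b)))   [R4 at 1.3]
3. s(m(p(p(c)), p(p(c)), p(b)))  →  s(p(c))   [R4 at 1]

s(p(c))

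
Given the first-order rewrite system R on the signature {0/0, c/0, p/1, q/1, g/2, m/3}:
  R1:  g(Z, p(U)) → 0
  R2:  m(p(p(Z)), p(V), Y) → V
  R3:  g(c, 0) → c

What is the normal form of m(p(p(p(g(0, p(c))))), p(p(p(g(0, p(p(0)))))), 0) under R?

p(p(0))

1. m(p(p(p(g(0, p(c))))), p(p(p(g(0, p(p(0)))))), 0)  →  p(p(g(0, p(p(0)))))   [R2 at ε]
2. p(p(g(0, p(p(0)))))  →  p(p(0))   [R1 at 1.1]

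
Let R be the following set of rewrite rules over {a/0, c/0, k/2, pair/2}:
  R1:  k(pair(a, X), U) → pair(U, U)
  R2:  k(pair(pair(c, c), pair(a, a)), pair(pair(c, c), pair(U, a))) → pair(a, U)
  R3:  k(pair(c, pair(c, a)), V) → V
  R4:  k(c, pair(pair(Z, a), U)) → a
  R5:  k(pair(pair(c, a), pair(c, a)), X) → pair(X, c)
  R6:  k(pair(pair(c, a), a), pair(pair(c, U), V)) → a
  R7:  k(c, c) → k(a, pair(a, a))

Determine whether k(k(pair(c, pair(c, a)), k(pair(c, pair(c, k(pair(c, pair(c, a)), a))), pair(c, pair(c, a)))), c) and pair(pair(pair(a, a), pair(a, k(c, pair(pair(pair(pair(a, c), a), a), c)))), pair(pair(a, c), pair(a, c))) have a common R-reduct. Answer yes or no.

Reduce t₁ = k(k(pair(c, pair(c, a)), k(pair(c, pair(c, k(pair(c, pair(c, a)), a))), pair(c, pair(c, a)))), c):
1. k(k(pair(c, pair(c, a)), k(pair(c, pair(c, k(pair(c, pair(c, a)), a))), pair(c, pair(c, a)))), c)  →  k(k(pair(c, pair(c, k(pair(c, pair(c, a)), a))), pair(c, pair(c, a))), c)   [R3 at 1]
2. k(k(pair(c, pair(c, k(pair(c, pair(c, a)), a))), pair(c, pair(c, a))), c)  →  k(k(pair(c, pair(c, a)), pair(c, pair(c, a))), c)   [R3 at 1.1.2.2]
3. k(k(pair(c, pair(c, a)), pair(c, pair(c, a))), c)  →  k(pair(c, pair(c, a)), c)   [R3 at 1]
4. k(pair(c, pair(c, a)), c)  →  c   [R3 at ε]

Reduce t₂ = pair(pair(pair(a, a), pair(a, k(c, pair(pair(pair(pair(a, c), a), a), c)))), pair(pair(a, c), pair(a, c))):
1. pair(pair(pair(a, a), pair(a, k(c, pair(pair(pair(pair(a, c), a), a), c)))), pair(pair(a, c), pair(a, c)))  →  pair(pair(pair(a, a), pair(a, a)), pair(pair(a, c), pair(a, c)))   [R4 at 1.2.2]

no — NF(t₁) = c, NF(t₂) = pair(pair(pair(a, a), pair(a, a)), pair(pair(a, c), pair(a, c)))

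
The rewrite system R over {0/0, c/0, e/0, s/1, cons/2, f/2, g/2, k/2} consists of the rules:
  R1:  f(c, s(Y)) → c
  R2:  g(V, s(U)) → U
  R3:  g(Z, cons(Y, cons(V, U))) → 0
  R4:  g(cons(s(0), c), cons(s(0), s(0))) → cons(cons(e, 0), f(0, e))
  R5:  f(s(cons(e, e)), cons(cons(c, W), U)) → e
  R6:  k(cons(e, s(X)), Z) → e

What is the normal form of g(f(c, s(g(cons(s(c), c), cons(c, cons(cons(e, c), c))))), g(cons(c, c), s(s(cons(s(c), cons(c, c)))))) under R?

cons(s(c), cons(c, c))

1. g(f(c, s(g(cons(s(c), c), cons(c, cons(cons(e, c), c))))), g(cons(c, c), s(s(cons(s(c), cons(c, c))))))  →  g(c, g(cons(c, c), s(s(cons(s(c), cons(c, c))))))   [R1 at 1]
2. g(c, g(cons(c, c), s(s(cons(s(c), cons(c, c))))))  →  g(c, s(cons(s(c), cons(c, c))))   [R2 at 2]
3. g(c, s(cons(s(c), cons(c, c))))  →  cons(s(c), cons(c, c))   [R2 at ε]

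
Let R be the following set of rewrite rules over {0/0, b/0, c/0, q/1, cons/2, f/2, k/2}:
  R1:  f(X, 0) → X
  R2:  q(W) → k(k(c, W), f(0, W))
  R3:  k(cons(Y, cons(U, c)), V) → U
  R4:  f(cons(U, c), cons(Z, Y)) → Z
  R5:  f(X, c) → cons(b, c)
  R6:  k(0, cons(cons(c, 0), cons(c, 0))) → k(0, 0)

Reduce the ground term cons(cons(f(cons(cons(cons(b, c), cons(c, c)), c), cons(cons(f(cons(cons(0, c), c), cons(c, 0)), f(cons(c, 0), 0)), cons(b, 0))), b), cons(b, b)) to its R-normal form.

cons(cons(cons(c, cons(c, 0)), b), cons(b, b))

1. cons(cons(f(cons(cons(cons(b, c), cons(c, c)), c), cons(cons(f(cons(cons(0, c), c), cons(c, 0)), f(cons(c, 0), 0)), cons(b, 0))), b), cons(b, b))  →  cons(cons(cons(f(cons(cons(0, c), c), cons(c, 0)), f(cons(c, 0), 0)), b), cons(b, b))   [R4 at 1.1]
2. cons(cons(cons(f(cons(cons(0, c), c), cons(c, 0)), f(cons(c, 0), 0)), b), cons(b, b))  →  cons(cons(cons(c, f(cons(c, 0), 0)), b), cons(b, b))   [R4 at 1.1.1]
3. cons(cons(cons(c, f(cons(c, 0), 0)), b), cons(b, b))  →  cons(cons(cons(c, cons(c, 0)), b), cons(b, b))   [R1 at 1.1.2]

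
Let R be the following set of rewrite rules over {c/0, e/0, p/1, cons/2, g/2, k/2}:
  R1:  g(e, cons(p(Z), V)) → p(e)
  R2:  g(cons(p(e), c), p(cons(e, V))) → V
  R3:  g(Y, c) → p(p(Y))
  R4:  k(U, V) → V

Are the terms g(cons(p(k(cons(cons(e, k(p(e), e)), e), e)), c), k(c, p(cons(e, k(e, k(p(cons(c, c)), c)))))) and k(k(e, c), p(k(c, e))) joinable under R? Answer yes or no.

Reduce t₁ = g(cons(p(k(cons(cons(e, k(p(e), e)), e), e)), c), k(c, p(cons(e, k(e, k(p(cons(c, c)), c)))))):
1. g(cons(p(k(cons(cons(e, k(p(e), e)), e), e)), c), k(c, p(cons(e, k(e, k(p(cons(c, c)), c))))))  →  g(cons(p(e), c), k(c, p(cons(e, k(e, k(p(cons(c, c)), c))))))   [R4 at 1.1.1]
2. g(cons(p(e), c), k(c, p(cons(e, k(e, k(p(cons(c, c)), c))))))  →  g(cons(p(e), c), p(cons(e, k(e, k(p(cons(c, c)), c)))))   [R4 at 2]
3. g(cons(p(e), c), p(cons(e, k(e, k(p(cons(c, c)), c)))))  →  k(e, k(p(cons(c, c)), c))   [R2 at ε]
4. k(e, k(p(cons(c, c)), c))  →  k(p(cons(c, c)), c)   [R4 at ε]
5. k(p(cons(c, c)), c)  →  c   [R4 at ε]

Reduce t₂ = k(k(e, c), p(k(c, e))):
1. k(k(e, c), p(k(c, e)))  →  p(k(c, e))   [R4 at ε]
2. p(k(c, e))  →  p(e)   [R4 at 1]

no — NF(t₁) = c, NF(t₂) = p(e)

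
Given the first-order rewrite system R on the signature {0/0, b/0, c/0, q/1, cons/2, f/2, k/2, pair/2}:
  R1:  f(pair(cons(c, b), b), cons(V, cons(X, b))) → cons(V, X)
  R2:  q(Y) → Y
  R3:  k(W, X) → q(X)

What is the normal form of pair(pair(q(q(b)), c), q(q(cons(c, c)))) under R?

pair(pair(b, c), cons(c, c))

1. pair(pair(q(q(b)), c), q(q(cons(c, c))))  →  pair(pair(q(b), c), q(q(cons(c, c))))   [R2 at 1.1]
2. pair(pair(q(b), c), q(q(cons(c, c))))  →  pair(pair(b, c), q(q(cons(c, c))))   [R2 at 1.1]
3. pair(pair(b, c), q(q(cons(c, c))))  →  pair(pair(b, c), q(cons(c, c)))   [R2 at 2]
4. pair(pair(b, c), q(cons(c, c)))  →  pair(pair(b, c), cons(c, c))   [R2 at 2]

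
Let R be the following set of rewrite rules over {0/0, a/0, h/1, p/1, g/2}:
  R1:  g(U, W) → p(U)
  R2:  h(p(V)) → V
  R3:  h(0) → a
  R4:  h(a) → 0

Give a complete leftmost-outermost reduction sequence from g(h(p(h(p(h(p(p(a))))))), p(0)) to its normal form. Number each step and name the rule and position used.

1. g(h(p(h(p(h(p(p(a))))))), p(0))  →  p(h(p(h(p(h(p(p(a))))))))   [R1 at ε]
2. p(h(p(h(p(h(p(p(a))))))))  →  p(h(p(h(p(p(a))))))   [R2 at 1]
3. p(h(p(h(p(p(a))))))  →  p(h(p(p(a))))   [R2 at 1]
4. p(h(p(p(a))))  →  p(p(a))   [R2 at 1]

p(p(a))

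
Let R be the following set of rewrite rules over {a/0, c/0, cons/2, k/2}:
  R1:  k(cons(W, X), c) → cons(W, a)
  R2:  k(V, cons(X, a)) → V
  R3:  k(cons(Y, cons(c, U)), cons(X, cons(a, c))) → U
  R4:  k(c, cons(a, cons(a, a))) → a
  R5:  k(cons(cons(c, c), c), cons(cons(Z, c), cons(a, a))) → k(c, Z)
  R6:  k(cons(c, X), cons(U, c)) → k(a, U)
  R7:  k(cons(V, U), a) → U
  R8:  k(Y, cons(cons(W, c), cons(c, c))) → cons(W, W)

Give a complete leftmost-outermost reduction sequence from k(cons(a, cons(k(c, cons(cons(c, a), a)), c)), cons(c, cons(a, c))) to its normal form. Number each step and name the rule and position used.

c

1. k(cons(a, cons(k(c, cons(cons(c, a), a)), c)), cons(c, cons(a, c)))  →  k(cons(a, cons(c, c)), cons(c, cons(a, c)))   [R2 at 1.2.1]
2. k(cons(a, cons(c, c)), cons(c, cons(a, c)))  →  c   [R3 at ε]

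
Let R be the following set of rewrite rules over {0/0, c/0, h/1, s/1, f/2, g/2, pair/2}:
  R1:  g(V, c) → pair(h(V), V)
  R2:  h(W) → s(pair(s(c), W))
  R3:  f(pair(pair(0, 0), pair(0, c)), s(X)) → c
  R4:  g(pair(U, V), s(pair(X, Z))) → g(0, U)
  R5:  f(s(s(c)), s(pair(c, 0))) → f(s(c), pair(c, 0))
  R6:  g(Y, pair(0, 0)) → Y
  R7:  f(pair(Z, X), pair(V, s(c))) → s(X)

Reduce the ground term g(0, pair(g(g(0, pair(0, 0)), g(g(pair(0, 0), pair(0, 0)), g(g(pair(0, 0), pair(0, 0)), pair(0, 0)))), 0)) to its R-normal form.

0

1. g(0, pair(g(g(0, pair(0, 0)), g(g(pair(0, 0), pair(0, 0)), g(g(pair(0, 0), pair(0, 0)), pair(0, 0)))), 0))  →  g(0, pair(g(0, g(g(pair(0, 0), pair(0, 0)), g(g(pair(0, 0), pair(0, 0)), pair(0, 0)))), 0))   [R6 at 2.1.1]
2. g(0, pair(g(0, g(g(pair(0, 0), pair(0, 0)), g(g(pair(0, 0), pair(0, 0)), pair(0, 0)))), 0))  →  g(0, pair(g(0, g(pair(0, 0), g(g(pair(0, 0), pair(0, 0)), pair(0, 0)))), 0))   [R6 at 2.1.2.1]
3. g(0, pair(g(0, g(pair(0, 0), g(g(pair(0, 0), pair(0, 0)), pair(0, 0)))), 0))  →  g(0, pair(g(0, g(pair(0, 0), g(pair(0, 0), pair(0, 0)))), 0))   [R6 at 2.1.2.2]
4. g(0, pair(g(0, g(pair(0, 0), g(pair(0, 0), pair(0, 0)))), 0))  →  g(0, pair(g(0, g(pair(0, 0), pair(0, 0))), 0))   [R6 at 2.1.2.2]
5. g(0, pair(g(0, g(pair(0, 0), pair(0, 0))), 0))  →  g(0, pair(g(0, pair(0, 0)), 0))   [R6 at 2.1.2]
6. g(0, pair(g(0, pair(0, 0)), 0))  →  g(0, pair(0, 0))   [R6 at 2.1]
7. g(0, pair(0, 0))  →  0   [R6 at ε]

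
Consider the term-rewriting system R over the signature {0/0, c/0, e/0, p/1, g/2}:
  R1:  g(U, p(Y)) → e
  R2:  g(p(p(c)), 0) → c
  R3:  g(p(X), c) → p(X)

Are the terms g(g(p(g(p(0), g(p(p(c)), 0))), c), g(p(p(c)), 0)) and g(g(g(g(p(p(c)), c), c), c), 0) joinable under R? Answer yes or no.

no — NF(t₁) = p(p(0)), NF(t₂) = c

Reduce t₁ = g(g(p(g(p(0), g(p(p(c)), 0))), c), g(p(p(c)), 0)):
1. g(g(p(g(p(0), g(p(p(c)), 0))), c), g(p(p(c)), 0))  →  g(p(g(p(0), g(p(p(c)), 0))), g(p(p(c)), 0))   [R3 at 1]
2. g(p(g(p(0), g(p(p(c)), 0))), g(p(p(c)), 0))  →  g(p(g(p(0), c)), g(p(p(c)), 0))   [R2 at 1.1.2]
3. g(p(g(p(0), c)), g(p(p(c)), 0))  →  g(p(p(0)), g(p(p(c)), 0))   [R3 at 1.1]
4. g(p(p(0)), g(p(p(c)), 0))  →  g(p(p(0)), c)   [R2 at 2]
5. g(p(p(0)), c)  →  p(p(0))   [R3 at ε]

Reduce t₂ = g(g(g(g(p(p(c)), c), c), c), 0):
1. g(g(g(g(p(p(c)), c), c), c), 0)  →  g(g(g(p(p(c)), c), c), 0)   [R3 at 1.1.1]
2. g(g(g(p(p(c)), c), c), 0)  →  g(g(p(p(c)), c), 0)   [R3 at 1.1]
3. g(g(p(p(c)), c), 0)  →  g(p(p(c)), 0)   [R3 at 1]
4. g(p(p(c)), 0)  →  c   [R2 at ε]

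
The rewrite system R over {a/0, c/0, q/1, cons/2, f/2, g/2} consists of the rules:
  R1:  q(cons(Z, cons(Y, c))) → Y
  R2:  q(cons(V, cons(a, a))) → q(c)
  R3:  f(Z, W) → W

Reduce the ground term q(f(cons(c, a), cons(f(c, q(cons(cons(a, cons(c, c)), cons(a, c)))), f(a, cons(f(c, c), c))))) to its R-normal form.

1. q(f(cons(c, a), cons(f(c, q(cons(cons(a, cons(c, c)), cons(a, c)))), f(a, cons(f(c, c), c)))))  →  q(cons(f(c, q(cons(cons(a, cons(c, c)), cons(a, c)))), f(a, cons(f(c, c), c))))   [R3 at 1]
2. q(cons(f(c, q(cons(cons(a, cons(c, c)), cons(a, c)))), f(a, cons(f(c, c), c))))  →  q(cons(q(cons(cons(a, cons(c, c)), cons(a, c))), f(a, cons(f(c, c), c))))   [R3 at 1.1]
3. q(cons(q(cons(cons(a, cons(c, c)), cons(a, c))), f(a, cons(f(c, c), c))))  →  q(cons(a, f(a, cons(f(c, c), c))))   [R1 at 1.1]
4. q(cons(a, f(a, cons(f(c, c), c))))  →  q(cons(a, cons(f(c, c), c)))   [R3 at 1.2]
5. q(cons(a, cons(f(c, c), c)))  →  f(c, c)   [R1 at ε]
6. f(c, c)  →  c   [R3 at ε]

c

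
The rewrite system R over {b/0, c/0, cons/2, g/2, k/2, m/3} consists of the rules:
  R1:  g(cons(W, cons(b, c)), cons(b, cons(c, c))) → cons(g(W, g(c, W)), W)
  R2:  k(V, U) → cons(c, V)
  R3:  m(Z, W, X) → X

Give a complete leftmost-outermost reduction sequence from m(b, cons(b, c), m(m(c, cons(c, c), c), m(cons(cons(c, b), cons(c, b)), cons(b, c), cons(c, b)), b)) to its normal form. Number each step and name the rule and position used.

b

1. m(b, cons(b, c), m(m(c, cons(c, c), c), m(cons(cons(c, b), cons(c, b)), cons(b, c), cons(c, b)), b))  →  m(m(c, cons(c, c), c), m(cons(cons(c, b), cons(c, b)), cons(b, c), cons(c, b)), b)   [R3 at ε]
2. m(m(c, cons(c, c), c), m(cons(cons(c, b), cons(c, b)), cons(b, c), cons(c, b)), b)  →  b   [R3 at ε]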